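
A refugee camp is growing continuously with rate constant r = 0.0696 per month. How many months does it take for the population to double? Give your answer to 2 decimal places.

doubling time = ln(2) / |r| = 0.69315 / 0.0696

doubling time ≈ 9.96 months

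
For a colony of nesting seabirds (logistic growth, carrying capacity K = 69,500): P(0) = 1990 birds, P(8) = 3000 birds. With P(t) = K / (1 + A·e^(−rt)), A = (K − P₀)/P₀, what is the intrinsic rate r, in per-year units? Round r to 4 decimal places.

A = (69500 − 1990)/1990 = 33.92462
3000 = 69500/(1 + 33.92462·e^(−r·8)) → e^(−8r) = (23.16667 − 1)/33.92462 = 0.653409
r = −ln(0.653409)/8 = 0.42555/8

r ≈ 0.0532 per year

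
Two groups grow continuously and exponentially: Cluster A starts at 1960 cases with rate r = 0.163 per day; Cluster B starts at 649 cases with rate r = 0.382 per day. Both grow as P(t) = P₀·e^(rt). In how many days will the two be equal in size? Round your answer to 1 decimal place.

t ≈ 5.0 days

1960·e^(0.163t) = 649·e^(0.382t)
1960/649 = e^((0.382 − 0.163)t) → ln(3.02003) = 0.219·t
t = 1.10527 / 0.219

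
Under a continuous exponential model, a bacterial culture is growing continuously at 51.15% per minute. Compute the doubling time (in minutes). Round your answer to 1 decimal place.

doubling time ≈ 1.4 minutes

doubling time = ln(2) / |r| = 0.69315 / 0.5115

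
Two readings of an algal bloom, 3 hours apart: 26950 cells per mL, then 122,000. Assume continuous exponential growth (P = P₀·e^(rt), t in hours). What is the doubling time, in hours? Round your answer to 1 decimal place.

r = ln(122000/26950) / 3 = ln(4.5269) / 3 ≈ 0.503346 per hour
doubling time = ln 2 / |r| = 0.69315 / 0.503346

doubling time ≈ 1.4 hours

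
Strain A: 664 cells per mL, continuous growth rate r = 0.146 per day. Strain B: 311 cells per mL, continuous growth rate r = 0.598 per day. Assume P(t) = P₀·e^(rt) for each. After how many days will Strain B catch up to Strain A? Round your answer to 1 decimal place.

t ≈ 1.7 days

664·e^(0.146t) = 311·e^(0.598t)
664/311 = e^((0.598 − 0.146)t) → ln(2.13505) = 0.452·t
t = 0.75849 / 0.452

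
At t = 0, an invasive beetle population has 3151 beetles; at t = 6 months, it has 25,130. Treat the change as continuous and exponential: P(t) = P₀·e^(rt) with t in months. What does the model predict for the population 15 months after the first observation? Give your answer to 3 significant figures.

≈ 566,000 beetles

r = ln(25130/3151) / 6 ≈ 0.346057 per month
P(15) = 3151 · e^(0.346057·15) = 3151 · 179.62228 ≈ 565989.82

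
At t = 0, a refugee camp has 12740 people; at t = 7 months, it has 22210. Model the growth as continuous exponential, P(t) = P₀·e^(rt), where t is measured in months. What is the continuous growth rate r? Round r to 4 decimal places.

r ≈ 0.0794 per month

22210 = 12740 · e^(r·7)
e^(7r) = 22210/12740 = 1.74333
r = ln(1.74333) / 7 = 0.5558 / 7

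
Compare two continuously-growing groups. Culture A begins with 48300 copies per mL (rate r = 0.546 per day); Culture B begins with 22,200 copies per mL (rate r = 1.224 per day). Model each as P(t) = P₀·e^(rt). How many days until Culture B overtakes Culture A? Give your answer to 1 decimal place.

t ≈ 1.1 days

48300·e^(0.546t) = 22200·e^(1.224t)
48300/22200 = e^((1.224 − 0.546)t) → ln(2.17568) = 0.678·t
t = 0.77734 / 0.678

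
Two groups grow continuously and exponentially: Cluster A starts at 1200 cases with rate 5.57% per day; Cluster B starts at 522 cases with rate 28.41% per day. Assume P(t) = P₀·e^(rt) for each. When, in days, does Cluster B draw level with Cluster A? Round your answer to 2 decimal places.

t ≈ 3.64 days

1200·e^(0.0557t) = 522·e^(0.2841t)
1200/522 = e^((0.2841 − 0.0557)t) → ln(2.29885) = 0.2284·t
t = 0.83241 / 0.2284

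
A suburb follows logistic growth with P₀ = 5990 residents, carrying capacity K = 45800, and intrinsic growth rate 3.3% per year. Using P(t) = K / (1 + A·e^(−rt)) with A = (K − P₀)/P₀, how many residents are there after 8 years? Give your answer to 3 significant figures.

≈ 7,500 residents

A = (45800 − 5990)/5990 = 6.64608
P(8) = 45800 / (1 + 6.64608·e^(−0.033·8)) = 45800 / (1 + 6.64608·0.767974)
= 45800 / 6.10401 ≈ 7503.26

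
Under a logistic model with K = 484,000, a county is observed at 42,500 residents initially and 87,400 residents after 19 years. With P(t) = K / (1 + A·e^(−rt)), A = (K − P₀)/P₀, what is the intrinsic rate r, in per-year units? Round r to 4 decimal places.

r ≈ 0.0436 per year

A = (484000 − 42500)/42500 = 10.38824
87400 = 484000/(1 + 10.38824·e^(−r·19)) → e^(−19r) = (5.53776 − 1)/10.38824 = 0.436817
r = −ln(0.436817)/19 = 0.82824/19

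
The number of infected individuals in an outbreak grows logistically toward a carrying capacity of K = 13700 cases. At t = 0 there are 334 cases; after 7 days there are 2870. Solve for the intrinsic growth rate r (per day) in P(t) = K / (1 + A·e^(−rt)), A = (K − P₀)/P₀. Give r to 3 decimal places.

A = (13700 − 334)/334 = 40.01796
2870 = 13700/(1 + 40.01796·e^(−r·7)) → e^(−7r) = (4.77352 − 1)/40.01796 = 0.094296
r = −ln(0.094296)/7 = 2.36132/7

r ≈ 0.337 per day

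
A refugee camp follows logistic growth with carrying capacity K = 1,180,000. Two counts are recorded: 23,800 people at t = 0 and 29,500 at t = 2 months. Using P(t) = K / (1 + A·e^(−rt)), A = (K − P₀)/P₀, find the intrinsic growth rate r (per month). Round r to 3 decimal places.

A = (1180000 − 23800)/23800 = 48.57983
29500 = 1180000/(1 + 48.57983·e^(−r·2)) → e^(−2r) = (40 − 1)/48.57983 = 0.802802
r = −ln(0.802802)/2 = 0.21965/2

r ≈ 0.110 per month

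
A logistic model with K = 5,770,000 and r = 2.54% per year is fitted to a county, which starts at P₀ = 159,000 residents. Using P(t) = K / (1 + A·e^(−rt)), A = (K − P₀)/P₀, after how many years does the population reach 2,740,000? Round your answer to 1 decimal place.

A = (5770000 − 159000)/159000 = 35.28931
2740000 = 5770000/(1 + 35.28931·e^(−0.0254t)) → 1 + 35.28931·e^(−0.0254t) = 2.10584
e^(−0.0254t) = 0.031336 → t = ln(31.91178)/0.0254 = 3.46298/0.0254

t ≈ 136.3 years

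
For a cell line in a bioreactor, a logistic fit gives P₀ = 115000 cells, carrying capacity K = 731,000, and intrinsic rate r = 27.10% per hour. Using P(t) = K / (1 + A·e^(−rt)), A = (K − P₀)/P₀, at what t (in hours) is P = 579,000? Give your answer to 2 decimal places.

t ≈ 11.13 hours

A = (731000 − 115000)/115000 = 5.35652
579000 = 731000/(1 + 5.35652·e^(−0.271t)) → 1 + 5.35652·e^(−0.271t) = 1.26252
e^(−0.271t) = 0.04901 → t = ln(20.40412)/0.271 = 3.01574/0.271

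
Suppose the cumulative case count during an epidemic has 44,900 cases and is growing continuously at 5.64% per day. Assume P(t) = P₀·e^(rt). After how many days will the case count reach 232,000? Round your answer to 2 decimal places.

232000 = 44900 · e^(0.0564·t)
t = ln(232000/44900) / 0.0564 = ln(5.16704) / 0.0564 = 1.6423 / 0.0564

t ≈ 29.12 days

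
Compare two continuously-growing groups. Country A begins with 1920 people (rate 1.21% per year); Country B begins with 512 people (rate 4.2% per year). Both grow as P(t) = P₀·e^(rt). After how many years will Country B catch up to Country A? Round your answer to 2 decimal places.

t ≈ 44.21 years

1920·e^(0.0121t) = 512·e^(0.042t)
1920/512 = e^((0.042 − 0.0121)t) → ln(3.75) = 0.0299·t
t = 1.32176 / 0.0299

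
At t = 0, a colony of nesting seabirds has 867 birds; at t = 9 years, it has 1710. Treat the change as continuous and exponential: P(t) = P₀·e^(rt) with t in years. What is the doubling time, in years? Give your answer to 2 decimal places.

r = ln(1710/867) / 9 = ln(1.97232) / 9 ≈ 0.075468 per year
doubling time = ln 2 / |r| = 0.69315 / 0.075468

doubling time ≈ 9.18 years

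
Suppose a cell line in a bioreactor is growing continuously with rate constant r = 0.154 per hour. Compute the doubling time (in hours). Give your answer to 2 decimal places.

doubling time ≈ 4.50 hours

doubling time = ln(2) / |r| = 0.69315 / 0.154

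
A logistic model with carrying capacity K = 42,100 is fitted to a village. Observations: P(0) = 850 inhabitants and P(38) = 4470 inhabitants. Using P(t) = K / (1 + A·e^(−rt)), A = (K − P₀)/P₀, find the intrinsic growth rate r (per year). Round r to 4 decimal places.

r ≈ 0.0461 per year

A = (42100 − 850)/850 = 48.52941
4470 = 42100/(1 + 48.52941·e^(−r·38)) → e^(−38r) = (9.41834 − 1)/48.52941 = 0.173469
r = −ln(0.173469)/38 = 1.75176/38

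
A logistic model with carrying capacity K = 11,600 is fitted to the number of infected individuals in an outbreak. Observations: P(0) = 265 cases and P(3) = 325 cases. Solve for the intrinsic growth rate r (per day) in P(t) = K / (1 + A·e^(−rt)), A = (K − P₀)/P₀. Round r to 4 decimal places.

r ≈ 0.0698 per day

A = (11600 − 265)/265 = 42.77358
325 = 11600/(1 + 42.77358·e^(−r·3)) → e^(−3r) = (35.69231 − 1)/42.77358 = 0.811069
r = −ln(0.811069)/3 = 0.2094/3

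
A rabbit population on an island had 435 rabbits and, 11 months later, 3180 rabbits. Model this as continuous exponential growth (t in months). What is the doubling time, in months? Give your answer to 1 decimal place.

r = ln(3180/435) / 11 = ln(7.31034) / 11 ≈ 0.180845 per month
doubling time = ln 2 / |r| = 0.69315 / 0.180845

doubling time ≈ 3.8 months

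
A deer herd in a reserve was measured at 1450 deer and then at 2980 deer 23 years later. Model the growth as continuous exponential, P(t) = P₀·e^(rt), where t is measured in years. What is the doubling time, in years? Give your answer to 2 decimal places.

r = ln(2980/1450) / 23 = ln(2.05517) / 23 ≈ 0.03132 per year
doubling time = ln 2 / |r| = 0.69315 / 0.03132

doubling time ≈ 22.13 years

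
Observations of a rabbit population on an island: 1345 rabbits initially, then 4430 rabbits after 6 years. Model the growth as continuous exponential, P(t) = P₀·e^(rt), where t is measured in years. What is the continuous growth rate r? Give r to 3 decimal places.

r ≈ 0.199 per year

4430 = 1345 · e^(r·6)
e^(6r) = 4430/1345 = 3.29368
r = ln(3.29368) / 6 = 1.19201 / 6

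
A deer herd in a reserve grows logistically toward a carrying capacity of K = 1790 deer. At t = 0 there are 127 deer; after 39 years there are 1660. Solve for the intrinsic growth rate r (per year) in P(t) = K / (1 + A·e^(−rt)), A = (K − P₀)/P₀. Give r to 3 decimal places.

A = (1790 − 127)/127 = 13.09449
1660 = 1790/(1 + 13.09449·e^(−r·39)) → e^(−39r) = (1.07831 − 1)/13.09449 = 0.005981
r = −ln(0.005981)/39 = 5.11923/39

r ≈ 0.131 per year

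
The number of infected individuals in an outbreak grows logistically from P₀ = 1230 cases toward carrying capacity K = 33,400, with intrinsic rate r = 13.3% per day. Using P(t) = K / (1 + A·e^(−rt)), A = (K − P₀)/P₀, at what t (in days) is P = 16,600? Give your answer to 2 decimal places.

A = (33400 − 1230)/1230 = 26.15447
16600 = 33400/(1 + 26.15447·e^(−0.133t)) → 1 + 26.15447·e^(−0.133t) = 2.01205
e^(−0.133t) = 0.038695 → t = ln(25.84311)/0.133 = 3.25204/0.133

t ≈ 24.45 days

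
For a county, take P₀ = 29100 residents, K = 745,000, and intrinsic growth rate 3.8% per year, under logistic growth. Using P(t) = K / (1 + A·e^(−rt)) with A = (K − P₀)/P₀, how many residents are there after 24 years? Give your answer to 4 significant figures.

≈ 68,460 residents

A = (745000 − 29100)/29100 = 24.60137
P(24) = 745000 / (1 + 24.60137·e^(−0.038·24)) = 745000 / (1 + 24.60137·0.40172)
= 745000 / 10.88286 ≈ 68456.25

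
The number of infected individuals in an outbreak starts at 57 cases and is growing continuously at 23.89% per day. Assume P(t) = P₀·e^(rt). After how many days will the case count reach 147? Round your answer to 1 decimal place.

147 = 57 · e^(0.2389·t)
t = ln(147/57) / 0.2389 = ln(2.57895) / 0.2389 = 0.94738 / 0.2389

t ≈ 4.0 days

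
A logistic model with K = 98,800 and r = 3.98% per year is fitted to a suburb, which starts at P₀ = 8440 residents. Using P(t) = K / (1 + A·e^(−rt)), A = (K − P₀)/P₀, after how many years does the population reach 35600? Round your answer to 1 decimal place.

t ≈ 45.1 years

A = (98800 − 8440)/8440 = 10.70616
35600 = 98800/(1 + 10.70616·e^(−0.0398t)) → 1 + 10.70616·e^(−0.0398t) = 2.77528
e^(−0.0398t) = 0.165819 → t = ln(6.03069)/0.0398 = 1.79686/0.0398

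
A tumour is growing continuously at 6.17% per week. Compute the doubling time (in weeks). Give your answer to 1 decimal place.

doubling time = ln(2) / |r| = 0.69315 / 0.0617

doubling time ≈ 11.2 weeks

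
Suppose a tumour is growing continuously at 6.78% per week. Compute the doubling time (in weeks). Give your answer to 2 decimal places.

doubling time = ln(2) / |r| = 0.69315 / 0.0678

doubling time ≈ 10.22 weeks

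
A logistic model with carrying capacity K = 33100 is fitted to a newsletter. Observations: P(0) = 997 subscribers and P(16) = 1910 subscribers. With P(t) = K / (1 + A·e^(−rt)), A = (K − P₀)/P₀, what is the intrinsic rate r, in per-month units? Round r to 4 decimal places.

A = (33100 − 997)/997 = 32.1996
1910 = 33100/(1 + 32.1996·e^(−r·16)) → e^(−16r) = (17.32984 − 1)/32.1996 = 0.507144
r = −ln(0.507144)/16 = 0.67896/16

r ≈ 0.0424 per month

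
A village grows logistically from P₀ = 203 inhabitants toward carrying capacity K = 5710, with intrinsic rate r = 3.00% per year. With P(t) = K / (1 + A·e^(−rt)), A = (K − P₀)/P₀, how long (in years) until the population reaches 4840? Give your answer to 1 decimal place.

A = (5710 − 203)/203 = 27.12808
4840 = 5710/(1 + 27.12808·e^(−0.03t)) → 1 + 27.12808·e^(−0.03t) = 1.17975
e^(−0.03t) = 0.006626 → t = ln(150.91943)/0.03 = 5.01675/0.03

t ≈ 167.2 years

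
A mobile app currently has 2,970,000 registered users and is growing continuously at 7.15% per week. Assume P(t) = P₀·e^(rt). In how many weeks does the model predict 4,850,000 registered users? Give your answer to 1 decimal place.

t ≈ 6.9 weeks

4850000 = 2970000 · e^(0.0715·t)
t = ln(4850000/2970000) / 0.0715 = ln(1.633) / 0.0715 = 0.49042 / 0.0715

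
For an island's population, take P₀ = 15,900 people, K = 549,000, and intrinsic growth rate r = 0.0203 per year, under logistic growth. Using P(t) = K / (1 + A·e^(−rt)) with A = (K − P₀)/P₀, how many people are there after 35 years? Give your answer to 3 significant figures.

A = (549000 − 15900)/15900 = 33.5283
P(35) = 549000 / (1 + 33.5283·e^(−0.0203·35)) = 549000 / (1 + 33.5283·0.491398)
= 549000 / 17.47576 ≈ 31414.95

≈ 31,400 people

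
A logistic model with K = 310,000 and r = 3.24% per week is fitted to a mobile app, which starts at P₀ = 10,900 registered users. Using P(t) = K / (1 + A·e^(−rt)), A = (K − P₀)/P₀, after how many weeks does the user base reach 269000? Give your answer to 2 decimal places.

A = (310000 − 10900)/10900 = 27.44037
269000 = 310000/(1 + 27.44037·e^(−0.0324t)) → 1 + 27.44037·e^(−0.0324t) = 1.15242
e^(−0.0324t) = 0.005554 → t = ln(180.03558)/0.0324 = 5.19315/0.0324

t ≈ 160.28 weeks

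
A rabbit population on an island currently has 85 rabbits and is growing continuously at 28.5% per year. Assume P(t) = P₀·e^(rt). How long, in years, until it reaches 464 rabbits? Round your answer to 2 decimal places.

t ≈ 5.96 years

464 = 85 · e^(0.285·t)
t = ln(464/85) / 0.285 = ln(5.45882) / 0.285 = 1.69723 / 0.285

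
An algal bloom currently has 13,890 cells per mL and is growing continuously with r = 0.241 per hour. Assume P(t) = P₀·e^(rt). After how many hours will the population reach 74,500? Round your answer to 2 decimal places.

t ≈ 6.97 hours

74500 = 13890 · e^(0.241·t)
t = ln(74500/13890) / 0.241 = ln(5.36357) / 0.241 = 1.67963 / 0.241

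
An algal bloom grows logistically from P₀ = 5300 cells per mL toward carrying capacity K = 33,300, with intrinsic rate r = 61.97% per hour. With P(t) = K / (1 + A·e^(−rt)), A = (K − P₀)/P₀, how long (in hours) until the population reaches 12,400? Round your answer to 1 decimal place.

t ≈ 1.8 hours

A = (33300 − 5300)/5300 = 5.28302
12400 = 33300/(1 + 5.28302·e^(−0.6197t)) → 1 + 5.28302·e^(−0.6197t) = 2.68548
e^(−0.6197t) = 0.319038 → t = ln(3.13442)/0.6197 = 1.14245/0.6197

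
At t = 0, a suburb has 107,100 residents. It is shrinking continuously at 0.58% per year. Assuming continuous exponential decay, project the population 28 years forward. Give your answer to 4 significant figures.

≈ 91,050 residents

P(28) = 107100 · e^(-0.0058·28) = 107100 · e^(-0.1624)
= 107100 · 0.8501 ≈ 91045.83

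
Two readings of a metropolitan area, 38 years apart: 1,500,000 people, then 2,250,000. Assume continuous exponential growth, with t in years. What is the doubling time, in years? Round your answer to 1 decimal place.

doubling time ≈ 65.0 years

r = ln(2250000/1500000) / 38 = ln(1.5) / 38 ≈ 0.01067 per year
doubling time = ln 2 / |r| = 0.69315 / 0.01067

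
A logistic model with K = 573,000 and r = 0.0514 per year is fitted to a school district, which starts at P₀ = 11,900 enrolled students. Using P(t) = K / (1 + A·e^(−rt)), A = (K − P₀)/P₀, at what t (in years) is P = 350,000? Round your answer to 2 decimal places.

t ≈ 83.74 years

A = (573000 − 11900)/11900 = 47.15126
350000 = 573000/(1 + 47.15126·e^(−0.0514t)) → 1 + 47.15126·e^(−0.0514t) = 1.63714
e^(−0.0514t) = 0.013513 → t = ln(74.00422)/0.0514 = 4.30412/0.0514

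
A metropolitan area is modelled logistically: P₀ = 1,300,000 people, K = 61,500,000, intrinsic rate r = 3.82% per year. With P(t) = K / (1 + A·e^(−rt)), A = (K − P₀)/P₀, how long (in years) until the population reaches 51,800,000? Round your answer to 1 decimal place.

t ≈ 144.3 years

A = (61500000 − 1300000)/1300000 = 46.30769
51800000 = 61500000/(1 + 46.30769·e^(−0.0382t)) → 1 + 46.30769·e^(−0.0382t) = 1.18726
e^(−0.0382t) = 0.004044 → t = ln(247.29262)/0.0382 = 5.51057/0.0382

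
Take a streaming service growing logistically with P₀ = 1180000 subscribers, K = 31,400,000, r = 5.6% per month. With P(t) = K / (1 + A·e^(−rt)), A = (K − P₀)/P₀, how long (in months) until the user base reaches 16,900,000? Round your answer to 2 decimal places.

t ≈ 60.65 months

A = (31400000 − 1180000)/1180000 = 25.61017
16900000 = 31400000/(1 + 25.61017·e^(−0.056t)) → 1 + 25.61017·e^(−0.056t) = 1.85799
e^(−0.056t) = 0.033502 → t = ln(29.84909)/0.056 = 3.39615/0.056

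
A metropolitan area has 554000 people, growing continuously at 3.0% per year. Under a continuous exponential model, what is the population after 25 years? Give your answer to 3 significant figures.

P(25) = 554000 · e^(0.03·25) = 554000 · e^(0.75)
= 554000 · 2.117 ≈ 1172818.01

≈ 1,170,000 people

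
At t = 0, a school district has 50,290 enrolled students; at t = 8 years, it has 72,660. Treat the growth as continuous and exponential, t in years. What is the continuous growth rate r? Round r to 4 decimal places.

72660 = 50290 · e^(r·8)
e^(8r) = 72660/50290 = 1.44482
r = ln(1.44482) / 8 = 0.36798 / 8

r ≈ 0.0460 per year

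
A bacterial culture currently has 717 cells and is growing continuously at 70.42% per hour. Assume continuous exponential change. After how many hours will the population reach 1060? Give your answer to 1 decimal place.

1060 = 717 · e^(0.7042·t)
t = ln(1060/717) / 0.7042 = ln(1.47838) / 0.7042 = 0.39095 / 0.7042

t ≈ 0.6 hours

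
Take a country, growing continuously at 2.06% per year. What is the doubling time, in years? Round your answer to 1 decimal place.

doubling time = ln(2) / |r| = 0.69315 / 0.0206

doubling time ≈ 33.6 years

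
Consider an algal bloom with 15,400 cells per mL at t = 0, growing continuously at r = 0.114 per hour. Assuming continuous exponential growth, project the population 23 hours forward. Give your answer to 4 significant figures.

≈ 212,000 cells per mL

P(23) = 15400 · e^(0.114·23) = 15400 · e^(2.622)
= 15400 · 13.76322 ≈ 211953.63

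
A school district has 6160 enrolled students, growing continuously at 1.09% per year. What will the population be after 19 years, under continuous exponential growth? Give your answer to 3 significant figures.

P(19) = 6160 · e^(0.0109·19) = 6160 · e^(0.2071)
= 6160 · 1.23011 ≈ 7577.45

≈ 7,580 enrolled students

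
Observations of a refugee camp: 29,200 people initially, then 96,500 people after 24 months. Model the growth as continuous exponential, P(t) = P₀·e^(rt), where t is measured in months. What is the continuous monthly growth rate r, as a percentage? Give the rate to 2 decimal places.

96500 = 29200 · e^(r·24)
e^(24r) = 96500/29200 = 3.30479
r = ln(3.30479) / 24 = 1.19537 / 24

r ≈ 4.98% per month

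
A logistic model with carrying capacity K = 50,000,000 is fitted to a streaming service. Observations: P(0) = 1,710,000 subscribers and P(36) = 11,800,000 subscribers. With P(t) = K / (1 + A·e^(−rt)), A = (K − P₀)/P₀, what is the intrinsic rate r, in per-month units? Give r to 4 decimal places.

r ≈ 0.0602 per month

A = (50000000 − 1710000)/1710000 = 28.23977
11800000 = 50000000/(1 + 28.23977·e^(−r·36)) → e^(−36r) = (4.23729 − 1)/28.23977 = 0.114636
r = −ln(0.114636)/36 = 2.166/36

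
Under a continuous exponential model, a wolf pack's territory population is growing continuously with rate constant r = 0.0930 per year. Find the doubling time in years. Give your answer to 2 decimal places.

doubling time ≈ 7.45 years

doubling time = ln(2) / |r| = 0.69315 / 0.093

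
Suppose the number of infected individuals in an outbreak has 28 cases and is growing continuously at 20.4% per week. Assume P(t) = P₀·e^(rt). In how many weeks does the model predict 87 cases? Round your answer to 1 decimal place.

87 = 28 · e^(0.204·t)
t = ln(87/28) / 0.204 = ln(3.10714) / 0.204 = 1.1337 / 0.204

t ≈ 5.6 weeks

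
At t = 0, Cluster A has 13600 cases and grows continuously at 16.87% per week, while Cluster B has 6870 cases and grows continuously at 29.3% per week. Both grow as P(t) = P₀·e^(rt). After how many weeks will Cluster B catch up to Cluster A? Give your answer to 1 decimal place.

t ≈ 5.5 weeks

13600·e^(0.1687t) = 6870·e^(0.293t)
13600/6870 = e^((0.293 − 0.1687)t) → ln(1.97962) = 0.1243·t
t = 0.68291 / 0.1243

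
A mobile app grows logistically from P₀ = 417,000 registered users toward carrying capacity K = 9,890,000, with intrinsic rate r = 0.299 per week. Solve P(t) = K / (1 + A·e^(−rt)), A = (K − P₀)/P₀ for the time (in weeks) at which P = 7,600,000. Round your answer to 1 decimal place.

t ≈ 14.5 weeks

A = (9890000 − 417000)/417000 = 22.71703
7600000 = 9890000/(1 + 22.71703·e^(−0.299t)) → 1 + 22.71703·e^(−0.299t) = 1.30132
e^(−0.299t) = 0.013264 → t = ln(75.39275)/0.299 = 4.32271/0.299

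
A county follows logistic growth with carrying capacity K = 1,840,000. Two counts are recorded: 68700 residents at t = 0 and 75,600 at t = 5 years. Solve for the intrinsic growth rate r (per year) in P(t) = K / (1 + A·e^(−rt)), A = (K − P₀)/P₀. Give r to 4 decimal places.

A = (1840000 − 68700)/68700 = 25.78311
75600 = 1840000/(1 + 25.78311·e^(−r·5)) → e^(−5r) = (24.33862 − 1)/25.78311 = 0.90519
r = −ln(0.90519)/5 = 0.09961/5

r ≈ 0.0199 per year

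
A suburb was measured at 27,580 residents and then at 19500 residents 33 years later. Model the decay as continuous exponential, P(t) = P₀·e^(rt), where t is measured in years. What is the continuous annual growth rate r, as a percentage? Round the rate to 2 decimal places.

r ≈ -1.05% per year

19500 = 27580 · e^(r·33)
e^(33r) = 19500/27580 = 0.70703
r = ln(0.70703) / 33 = -0.34668 / 33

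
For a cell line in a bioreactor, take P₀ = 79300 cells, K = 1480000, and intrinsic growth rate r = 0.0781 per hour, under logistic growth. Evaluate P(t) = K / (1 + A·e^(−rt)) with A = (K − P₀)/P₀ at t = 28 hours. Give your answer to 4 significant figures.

≈ 496,100 cells

A = (1480000 − 79300)/79300 = 17.6633
P(28) = 1480000 / (1 + 17.6633·e^(−0.0781·28)) = 1480000 / (1 + 17.6633·0.112275)
= 1480000 / 2.98316 ≈ 496118.96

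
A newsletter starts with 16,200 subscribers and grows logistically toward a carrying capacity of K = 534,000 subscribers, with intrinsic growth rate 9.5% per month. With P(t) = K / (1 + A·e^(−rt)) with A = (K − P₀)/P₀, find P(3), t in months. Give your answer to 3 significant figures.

≈ 21,300 subscribers

A = (534000 − 16200)/16200 = 31.96296
P(3) = 534000 / (1 + 31.96296·e^(−0.095·3)) = 534000 / (1 + 31.96296·0.752014)
= 534000 / 25.0366 ≈ 21328.77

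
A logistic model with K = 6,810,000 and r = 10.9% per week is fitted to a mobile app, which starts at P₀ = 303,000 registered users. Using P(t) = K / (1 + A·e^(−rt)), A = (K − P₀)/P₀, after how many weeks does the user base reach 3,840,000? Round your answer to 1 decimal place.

t ≈ 30.5 weeks

A = (6810000 − 303000)/303000 = 21.47525
3840000 = 6810000/(1 + 21.47525·e^(−0.109t)) → 1 + 21.47525·e^(−0.109t) = 1.77344
e^(−0.109t) = 0.036015 → t = ln(27.76598)/0.109 = 3.32381/0.109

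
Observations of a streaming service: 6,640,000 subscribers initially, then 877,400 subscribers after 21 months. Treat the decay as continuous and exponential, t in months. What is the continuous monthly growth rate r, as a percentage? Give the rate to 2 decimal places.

r ≈ -9.64% per month

877400 = 6640000 · e^(r·21)
e^(21r) = 877400/6640000 = 0.13214
r = ln(0.13214) / 21 = -2.0239 / 21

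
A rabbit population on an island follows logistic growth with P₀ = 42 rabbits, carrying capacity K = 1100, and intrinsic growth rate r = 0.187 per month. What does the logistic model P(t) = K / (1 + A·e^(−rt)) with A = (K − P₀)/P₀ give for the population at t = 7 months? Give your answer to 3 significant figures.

≈ 141 rabbits

A = (1100 − 42)/42 = 25.19048
P(7) = 1100 / (1 + 25.19048·e^(−0.187·7)) = 1100 / (1 + 25.19048·0.27009)
= 1100 / 7.8037 ≈ 140.96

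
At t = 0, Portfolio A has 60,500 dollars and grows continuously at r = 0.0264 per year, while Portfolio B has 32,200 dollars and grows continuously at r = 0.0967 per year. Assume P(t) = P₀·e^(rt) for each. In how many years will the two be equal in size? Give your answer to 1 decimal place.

t ≈ 9.0 years

60500·e^(0.0264t) = 32200·e^(0.0967t)
60500/32200 = e^((0.0967 − 0.0264)t) → ln(1.87888) = 0.0703·t
t = 0.63068 / 0.0703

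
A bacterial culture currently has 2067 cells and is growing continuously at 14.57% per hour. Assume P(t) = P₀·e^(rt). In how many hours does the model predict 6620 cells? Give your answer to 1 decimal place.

t ≈ 8.0 hours

6620 = 2067 · e^(0.1457·t)
t = ln(6620/2067) / 0.1457 = ln(3.20271) / 0.1457 = 1.164 / 0.1457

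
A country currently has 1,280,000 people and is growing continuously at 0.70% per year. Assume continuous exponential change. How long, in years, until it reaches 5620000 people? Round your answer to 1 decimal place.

t ≈ 211.4 years

5620000 = 1280000 · e^(0.007·t)
t = ln(5620000/1280000) / 0.007 = ln(4.39062) / 0.007 = 1.47947 / 0.007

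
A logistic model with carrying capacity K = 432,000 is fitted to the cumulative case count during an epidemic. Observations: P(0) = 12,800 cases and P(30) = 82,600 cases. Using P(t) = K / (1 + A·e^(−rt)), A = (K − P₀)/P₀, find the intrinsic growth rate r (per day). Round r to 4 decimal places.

r ≈ 0.0682 per day

A = (432000 − 12800)/12800 = 32.75
82600 = 432000/(1 + 32.75·e^(−r·30)) → e^(−30r) = (5.23002 − 1)/32.75 = 0.129161
r = −ln(0.129161)/30 = 2.0467/30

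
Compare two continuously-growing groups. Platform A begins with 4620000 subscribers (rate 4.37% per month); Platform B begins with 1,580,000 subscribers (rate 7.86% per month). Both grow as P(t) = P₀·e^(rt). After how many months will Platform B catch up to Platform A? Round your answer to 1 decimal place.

4620000·e^(0.0437t) = 1580000·e^(0.0786t)
4620000/1580000 = e^((0.0786 − 0.0437)t) → ln(2.92405) = 0.0349·t
t = 1.07297 / 0.0349

t ≈ 30.7 months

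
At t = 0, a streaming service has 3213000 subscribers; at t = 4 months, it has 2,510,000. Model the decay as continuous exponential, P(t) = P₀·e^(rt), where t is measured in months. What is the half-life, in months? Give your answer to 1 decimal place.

r = ln(2510000/3213000) / 4 = ln(0.7812) / 4 ≈ -0.061731 per month
half-life = ln 2 / |r| = 0.69315 / 0.061731

half-life ≈ 11.2 months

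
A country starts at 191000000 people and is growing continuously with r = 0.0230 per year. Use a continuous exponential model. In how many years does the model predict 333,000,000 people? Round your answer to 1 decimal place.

333000000 = 191000000 · e^(0.023·t)
t = ln(333000000/191000000) / 0.023 = ln(1.74346) / 0.023 = 0.55587 / 0.023

t ≈ 24.2 years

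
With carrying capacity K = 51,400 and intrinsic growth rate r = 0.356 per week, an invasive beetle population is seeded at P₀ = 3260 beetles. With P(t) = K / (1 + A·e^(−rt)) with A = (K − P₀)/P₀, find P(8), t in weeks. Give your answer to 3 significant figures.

≈ 27,700 beetles

A = (51400 − 3260)/3260 = 14.76687
P(8) = 51400 / (1 + 14.76687·e^(−0.356·8)) = 51400 / (1 + 14.76687·0.05796)
= 51400 / 1.85589 ≈ 27695.61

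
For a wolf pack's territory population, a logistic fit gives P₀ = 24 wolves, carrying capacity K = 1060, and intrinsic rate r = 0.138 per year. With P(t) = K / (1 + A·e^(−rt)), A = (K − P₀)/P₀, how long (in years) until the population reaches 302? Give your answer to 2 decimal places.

t ≈ 20.61 years

A = (1060 − 24)/24 = 43.16667
302 = 1060/(1 + 43.16667·e^(−0.138t)) → 1 + 43.16667·e^(−0.138t) = 3.50993
e^(−0.138t) = 0.058145 → t = ln(17.19833)/0.138 = 2.84481/0.138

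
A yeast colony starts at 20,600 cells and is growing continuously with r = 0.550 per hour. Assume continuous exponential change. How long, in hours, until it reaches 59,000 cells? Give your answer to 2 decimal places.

t ≈ 1.91 hours

59000 = 20600 · e^(0.55·t)
t = ln(59000/20600) / 0.55 = ln(2.86408) / 0.55 = 1.05225 / 0.55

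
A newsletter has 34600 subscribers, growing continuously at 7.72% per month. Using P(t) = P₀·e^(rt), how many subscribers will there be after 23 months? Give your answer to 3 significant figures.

P(23) = 34600 · e^(0.0772·23) = 34600 · e^(1.7756)
= 34600 · 5.90382 ≈ 204272.25

≈ 204,000 subscribers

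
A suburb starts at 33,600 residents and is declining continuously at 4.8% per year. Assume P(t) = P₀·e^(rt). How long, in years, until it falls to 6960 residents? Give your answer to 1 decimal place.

6960 = 33600 · e^(-0.048·t)
t = ln(6960/33600) / -0.048 = ln(0.20714) / -0.048 = -1.57435 / -0.048

t ≈ 32.8 years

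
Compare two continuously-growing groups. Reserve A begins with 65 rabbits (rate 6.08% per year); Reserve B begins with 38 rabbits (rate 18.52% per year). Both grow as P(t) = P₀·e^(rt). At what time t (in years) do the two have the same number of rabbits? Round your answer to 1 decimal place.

65·e^(0.0608t) = 38·e^(0.1852t)
65/38 = e^((0.1852 − 0.0608)t) → ln(1.71053) = 0.1244·t
t = 0.5368 / 0.1244

t ≈ 4.3 years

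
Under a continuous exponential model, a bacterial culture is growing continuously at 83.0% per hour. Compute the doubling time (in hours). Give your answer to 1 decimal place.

doubling time = ln(2) / |r| = 0.69315 / 0.83

doubling time ≈ 0.8 hours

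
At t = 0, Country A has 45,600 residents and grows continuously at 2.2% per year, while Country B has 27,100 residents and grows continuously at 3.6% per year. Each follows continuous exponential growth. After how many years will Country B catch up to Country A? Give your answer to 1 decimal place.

t ≈ 37.2 years

45600·e^(0.022t) = 27100·e^(0.036t)
45600/27100 = e^((0.036 − 0.022)t) → ln(1.68266) = 0.014·t
t = 0.52037 / 0.014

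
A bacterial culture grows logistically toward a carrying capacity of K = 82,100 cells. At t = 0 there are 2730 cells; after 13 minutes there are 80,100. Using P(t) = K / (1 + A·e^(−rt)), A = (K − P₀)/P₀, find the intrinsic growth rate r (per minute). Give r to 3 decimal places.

r ≈ 0.543 per minute

A = (82100 − 2730)/2730 = 29.07326
80100 = 82100/(1 + 29.07326·e^(−r·13)) → e^(−13r) = (1.02497 − 1)/29.07326 = 0.000859
r = −ln(0.000859)/13 = 7.05995/13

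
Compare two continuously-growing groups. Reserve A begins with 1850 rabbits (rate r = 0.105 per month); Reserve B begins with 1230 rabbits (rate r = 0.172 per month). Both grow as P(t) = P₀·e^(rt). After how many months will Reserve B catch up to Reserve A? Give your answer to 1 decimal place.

1850·e^(0.105t) = 1230·e^(0.172t)
1850/1230 = e^((0.172 − 0.105)t) → ln(1.50407) = 0.067·t
t = 0.40817 / 0.067

t ≈ 6.1 months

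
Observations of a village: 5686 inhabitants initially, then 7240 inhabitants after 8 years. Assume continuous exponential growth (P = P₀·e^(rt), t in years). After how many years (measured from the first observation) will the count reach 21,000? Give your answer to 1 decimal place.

t ≈ 43.3 years

r = ln(7240/5686) / 8 ≈ 0.030202 per year
t = ln(21000/5686) / r = 1.30652 / 0.030202 ≈ 43.26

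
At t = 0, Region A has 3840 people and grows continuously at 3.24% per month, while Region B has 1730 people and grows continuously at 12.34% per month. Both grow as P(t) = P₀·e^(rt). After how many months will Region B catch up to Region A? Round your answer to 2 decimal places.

3840·e^(0.0324t) = 1730·e^(0.1234t)
3840/1730 = e^((0.1234 − 0.0324)t) → ln(2.21965) = 0.091·t
t = 0.79735 / 0.091

t ≈ 8.76 months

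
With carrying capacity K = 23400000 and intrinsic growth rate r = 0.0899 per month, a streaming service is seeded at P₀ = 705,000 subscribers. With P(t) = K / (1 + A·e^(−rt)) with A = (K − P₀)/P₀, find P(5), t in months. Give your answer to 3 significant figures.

A = (23400000 − 705000)/705000 = 32.19149
P(5) = 23400000 / (1 + 32.19149·e^(−0.0899·5)) = 23400000 / (1 + 32.19149·0.637947)
= 23400000 / 21.53647 ≈ 1086529.26

≈ 1,090,000 subscribers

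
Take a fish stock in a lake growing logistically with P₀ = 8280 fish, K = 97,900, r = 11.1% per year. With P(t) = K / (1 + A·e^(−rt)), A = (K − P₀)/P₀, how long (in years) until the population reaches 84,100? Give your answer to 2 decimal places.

t ≈ 37.74 years

A = (97900 − 8280)/8280 = 10.82367
84100 = 97900/(1 + 10.82367·e^(−0.111t)) → 1 + 10.82367·e^(−0.111t) = 1.16409
e^(−0.111t) = 0.01516 → t = ln(65.96165)/0.111 = 4.18907/0.111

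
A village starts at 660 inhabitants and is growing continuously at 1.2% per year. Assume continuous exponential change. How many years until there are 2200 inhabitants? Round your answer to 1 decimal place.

t ≈ 100.3 years

2200 = 660 · e^(0.012·t)
t = ln(2200/660) / 0.012 = ln(3.33333) / 0.012 = 1.20397 / 0.012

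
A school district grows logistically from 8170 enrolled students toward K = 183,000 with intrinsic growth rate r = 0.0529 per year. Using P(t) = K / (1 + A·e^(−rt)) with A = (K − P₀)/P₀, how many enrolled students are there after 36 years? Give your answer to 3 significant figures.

≈ 43,700 enrolled students

A = (183000 − 8170)/8170 = 21.39902
P(36) = 183000 / (1 + 21.39902·e^(−0.0529·36)) = 183000 / (1 + 21.39902·0.148912)
= 183000 / 4.18657 ≈ 43711.2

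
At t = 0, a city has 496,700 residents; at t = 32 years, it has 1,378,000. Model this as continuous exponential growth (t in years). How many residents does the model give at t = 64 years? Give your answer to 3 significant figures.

≈ 3,820,000 residents

r = ln(1378000/496700) / 32 ≈ 0.031888 per year
P(64) = 496700 · e^(0.031888·64) = 496700 · 7.6968 ≈ 3822999.8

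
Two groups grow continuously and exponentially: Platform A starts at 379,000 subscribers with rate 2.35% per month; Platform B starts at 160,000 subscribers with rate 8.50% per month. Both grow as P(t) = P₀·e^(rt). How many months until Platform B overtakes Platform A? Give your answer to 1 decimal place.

t ≈ 14.0 months

379000·e^(0.0235t) = 160000·e^(0.085t)
379000/160000 = e^((0.085 − 0.0235)t) → ln(2.36875) = 0.0615·t
t = 0.86236 / 0.0615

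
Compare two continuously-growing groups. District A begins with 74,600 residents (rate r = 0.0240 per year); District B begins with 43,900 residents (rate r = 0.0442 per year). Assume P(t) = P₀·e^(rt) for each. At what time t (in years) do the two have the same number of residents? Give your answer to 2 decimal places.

74600·e^(0.024t) = 43900·e^(0.0442t)
74600/43900 = e^((0.0442 − 0.024)t) → ln(1.69932) = 0.0202·t
t = 0.53023 / 0.0202

t ≈ 26.25 years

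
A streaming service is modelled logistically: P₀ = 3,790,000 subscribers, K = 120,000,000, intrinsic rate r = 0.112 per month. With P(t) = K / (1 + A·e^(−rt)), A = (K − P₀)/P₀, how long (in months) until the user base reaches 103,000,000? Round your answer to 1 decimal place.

A = (120000000 − 3790000)/3790000 = 30.66227
103000000 = 120000000/(1 + 30.66227·e^(−0.112t)) → 1 + 30.66227·e^(−0.112t) = 1.16505
e^(−0.112t) = 0.005383 → t = ln(185.77728)/0.112 = 5.22455/0.112

t ≈ 46.6 months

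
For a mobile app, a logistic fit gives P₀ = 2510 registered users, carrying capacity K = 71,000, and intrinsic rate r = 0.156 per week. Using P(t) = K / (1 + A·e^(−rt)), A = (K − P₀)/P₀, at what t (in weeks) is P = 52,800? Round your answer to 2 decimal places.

t ≈ 28.02 weeks

A = (71000 − 2510)/2510 = 27.28685
52800 = 71000/(1 + 27.28685·e^(−0.156t)) → 1 + 27.28685·e^(−0.156t) = 1.3447
e^(−0.156t) = 0.012632 → t = ln(79.16186)/0.156 = 4.37149/0.156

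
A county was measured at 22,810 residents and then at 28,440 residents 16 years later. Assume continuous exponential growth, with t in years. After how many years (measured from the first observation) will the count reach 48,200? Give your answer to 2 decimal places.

t ≈ 54.26 years

r = ln(28440/22810) / 16 ≈ 0.013787 per year
t = ln(48200/22810) / r = 0.74816 / 0.013787 ≈ 54.264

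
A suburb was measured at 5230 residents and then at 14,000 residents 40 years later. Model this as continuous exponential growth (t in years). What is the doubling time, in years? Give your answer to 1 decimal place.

doubling time ≈ 28.2 years

r = ln(14000/5230) / 40 = ln(2.67686) / 40 ≈ 0.024616 per year
doubling time = ln 2 / |r| = 0.69315 / 0.024616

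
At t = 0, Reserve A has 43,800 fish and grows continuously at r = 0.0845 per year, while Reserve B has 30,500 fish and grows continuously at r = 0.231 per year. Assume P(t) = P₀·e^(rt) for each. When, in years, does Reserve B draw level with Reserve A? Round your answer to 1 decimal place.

t ≈ 2.5 years

43800·e^(0.0845t) = 30500·e^(0.231t)
43800/30500 = e^((0.231 − 0.0845)t) → ln(1.43607) = 0.1465·t
t = 0.36191 / 0.1465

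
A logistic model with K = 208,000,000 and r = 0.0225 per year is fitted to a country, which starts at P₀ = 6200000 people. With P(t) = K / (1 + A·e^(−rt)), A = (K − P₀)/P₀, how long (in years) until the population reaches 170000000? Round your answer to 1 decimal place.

t ≈ 221.4 years

A = (208000000 − 6200000)/6200000 = 32.54839
170000000 = 208000000/(1 + 32.54839·e^(−0.0225t)) → 1 + 32.54839·e^(−0.0225t) = 1.22353
e^(−0.0225t) = 0.006868 → t = ln(145.61121)/0.0225 = 4.98094/0.0225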